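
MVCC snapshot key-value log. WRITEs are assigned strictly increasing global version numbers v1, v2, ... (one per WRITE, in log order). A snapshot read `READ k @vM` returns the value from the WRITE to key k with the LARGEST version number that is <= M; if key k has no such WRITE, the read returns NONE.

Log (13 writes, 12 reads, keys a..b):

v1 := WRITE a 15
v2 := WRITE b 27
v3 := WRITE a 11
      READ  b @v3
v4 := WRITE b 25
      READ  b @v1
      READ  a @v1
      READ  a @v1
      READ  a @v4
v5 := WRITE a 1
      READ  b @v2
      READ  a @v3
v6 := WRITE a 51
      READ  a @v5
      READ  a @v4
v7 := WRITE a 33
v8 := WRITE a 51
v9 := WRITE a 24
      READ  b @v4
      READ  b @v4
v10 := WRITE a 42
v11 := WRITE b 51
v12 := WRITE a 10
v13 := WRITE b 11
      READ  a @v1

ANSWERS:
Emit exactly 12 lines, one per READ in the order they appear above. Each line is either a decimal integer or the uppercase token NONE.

Answer: 27
NONE
15
15
11
27
11
1
11
25
25
15

Derivation:
v1: WRITE a=15  (a history now [(1, 15)])
v2: WRITE b=27  (b history now [(2, 27)])
v3: WRITE a=11  (a history now [(1, 15), (3, 11)])
READ b @v3: history=[(2, 27)] -> pick v2 -> 27
v4: WRITE b=25  (b history now [(2, 27), (4, 25)])
READ b @v1: history=[(2, 27), (4, 25)] -> no version <= 1 -> NONE
READ a @v1: history=[(1, 15), (3, 11)] -> pick v1 -> 15
READ a @v1: history=[(1, 15), (3, 11)] -> pick v1 -> 15
READ a @v4: history=[(1, 15), (3, 11)] -> pick v3 -> 11
v5: WRITE a=1  (a history now [(1, 15), (3, 11), (5, 1)])
READ b @v2: history=[(2, 27), (4, 25)] -> pick v2 -> 27
READ a @v3: history=[(1, 15), (3, 11), (5, 1)] -> pick v3 -> 11
v6: WRITE a=51  (a history now [(1, 15), (3, 11), (5, 1), (6, 51)])
READ a @v5: history=[(1, 15), (3, 11), (5, 1), (6, 51)] -> pick v5 -> 1
READ a @v4: history=[(1, 15), (3, 11), (5, 1), (6, 51)] -> pick v3 -> 11
v7: WRITE a=33  (a history now [(1, 15), (3, 11), (5, 1), (6, 51), (7, 33)])
v8: WRITE a=51  (a history now [(1, 15), (3, 11), (5, 1), (6, 51), (7, 33), (8, 51)])
v9: WRITE a=24  (a history now [(1, 15), (3, 11), (5, 1), (6, 51), (7, 33), (8, 51), (9, 24)])
READ b @v4: history=[(2, 27), (4, 25)] -> pick v4 -> 25
READ b @v4: history=[(2, 27), (4, 25)] -> pick v4 -> 25
v10: WRITE a=42  (a history now [(1, 15), (3, 11), (5, 1), (6, 51), (7, 33), (8, 51), (9, 24), (10, 42)])
v11: WRITE b=51  (b history now [(2, 27), (4, 25), (11, 51)])
v12: WRITE a=10  (a history now [(1, 15), (3, 11), (5, 1), (6, 51), (7, 33), (8, 51), (9, 24), (10, 42), (12, 10)])
v13: WRITE b=11  (b history now [(2, 27), (4, 25), (11, 51), (13, 11)])
READ a @v1: history=[(1, 15), (3, 11), (5, 1), (6, 51), (7, 33), (8, 51), (9, 24), (10, 42), (12, 10)] -> pick v1 -> 15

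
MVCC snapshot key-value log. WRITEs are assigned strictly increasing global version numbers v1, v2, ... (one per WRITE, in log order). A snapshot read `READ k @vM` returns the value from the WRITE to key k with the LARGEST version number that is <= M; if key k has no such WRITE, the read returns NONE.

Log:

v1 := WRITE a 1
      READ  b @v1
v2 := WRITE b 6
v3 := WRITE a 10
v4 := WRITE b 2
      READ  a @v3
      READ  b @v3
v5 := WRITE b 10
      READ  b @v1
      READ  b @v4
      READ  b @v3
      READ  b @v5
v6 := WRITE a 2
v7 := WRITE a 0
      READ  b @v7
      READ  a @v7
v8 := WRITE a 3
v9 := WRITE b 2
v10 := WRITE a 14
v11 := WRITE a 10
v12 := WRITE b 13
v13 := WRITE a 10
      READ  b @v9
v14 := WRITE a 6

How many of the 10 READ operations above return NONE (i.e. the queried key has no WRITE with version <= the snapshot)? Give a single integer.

v1: WRITE a=1  (a history now [(1, 1)])
READ b @v1: history=[] -> no version <= 1 -> NONE
v2: WRITE b=6  (b history now [(2, 6)])
v3: WRITE a=10  (a history now [(1, 1), (3, 10)])
v4: WRITE b=2  (b history now [(2, 6), (4, 2)])
READ a @v3: history=[(1, 1), (3, 10)] -> pick v3 -> 10
READ b @v3: history=[(2, 6), (4, 2)] -> pick v2 -> 6
v5: WRITE b=10  (b history now [(2, 6), (4, 2), (5, 10)])
READ b @v1: history=[(2, 6), (4, 2), (5, 10)] -> no version <= 1 -> NONE
READ b @v4: history=[(2, 6), (4, 2), (5, 10)] -> pick v4 -> 2
READ b @v3: history=[(2, 6), (4, 2), (5, 10)] -> pick v2 -> 6
READ b @v5: history=[(2, 6), (4, 2), (5, 10)] -> pick v5 -> 10
v6: WRITE a=2  (a history now [(1, 1), (3, 10), (6, 2)])
v7: WRITE a=0  (a history now [(1, 1), (3, 10), (6, 2), (7, 0)])
READ b @v7: history=[(2, 6), (4, 2), (5, 10)] -> pick v5 -> 10
READ a @v7: history=[(1, 1), (3, 10), (6, 2), (7, 0)] -> pick v7 -> 0
v8: WRITE a=3  (a history now [(1, 1), (3, 10), (6, 2), (7, 0), (8, 3)])
v9: WRITE b=2  (b history now [(2, 6), (4, 2), (5, 10), (9, 2)])
v10: WRITE a=14  (a history now [(1, 1), (3, 10), (6, 2), (7, 0), (8, 3), (10, 14)])
v11: WRITE a=10  (a history now [(1, 1), (3, 10), (6, 2), (7, 0), (8, 3), (10, 14), (11, 10)])
v12: WRITE b=13  (b history now [(2, 6), (4, 2), (5, 10), (9, 2), (12, 13)])
v13: WRITE a=10  (a history now [(1, 1), (3, 10), (6, 2), (7, 0), (8, 3), (10, 14), (11, 10), (13, 10)])
READ b @v9: history=[(2, 6), (4, 2), (5, 10), (9, 2), (12, 13)] -> pick v9 -> 2
v14: WRITE a=6  (a history now [(1, 1), (3, 10), (6, 2), (7, 0), (8, 3), (10, 14), (11, 10), (13, 10), (14, 6)])
Read results in order: ['NONE', '10', '6', 'NONE', '2', '6', '10', '10', '0', '2']
NONE count = 2

Answer: 2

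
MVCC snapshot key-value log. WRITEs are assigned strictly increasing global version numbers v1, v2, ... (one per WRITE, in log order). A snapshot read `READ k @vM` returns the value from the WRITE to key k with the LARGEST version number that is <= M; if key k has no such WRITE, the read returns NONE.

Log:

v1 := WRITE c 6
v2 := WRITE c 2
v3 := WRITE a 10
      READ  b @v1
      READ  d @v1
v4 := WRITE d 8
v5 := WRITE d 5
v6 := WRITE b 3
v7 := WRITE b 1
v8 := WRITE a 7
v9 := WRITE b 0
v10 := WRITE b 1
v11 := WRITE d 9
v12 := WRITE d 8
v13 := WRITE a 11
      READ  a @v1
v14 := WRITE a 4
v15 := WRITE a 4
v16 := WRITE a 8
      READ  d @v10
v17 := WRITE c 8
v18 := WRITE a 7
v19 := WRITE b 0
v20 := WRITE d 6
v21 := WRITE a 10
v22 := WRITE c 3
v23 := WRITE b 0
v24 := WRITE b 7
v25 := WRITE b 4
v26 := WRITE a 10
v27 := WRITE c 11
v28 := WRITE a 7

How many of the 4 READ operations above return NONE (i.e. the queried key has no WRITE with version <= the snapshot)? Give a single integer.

v1: WRITE c=6  (c history now [(1, 6)])
v2: WRITE c=2  (c history now [(1, 6), (2, 2)])
v3: WRITE a=10  (a history now [(3, 10)])
READ b @v1: history=[] -> no version <= 1 -> NONE
READ d @v1: history=[] -> no version <= 1 -> NONE
v4: WRITE d=8  (d history now [(4, 8)])
v5: WRITE d=5  (d history now [(4, 8), (5, 5)])
v6: WRITE b=3  (b history now [(6, 3)])
v7: WRITE b=1  (b history now [(6, 3), (7, 1)])
v8: WRITE a=7  (a history now [(3, 10), (8, 7)])
v9: WRITE b=0  (b history now [(6, 3), (7, 1), (9, 0)])
v10: WRITE b=1  (b history now [(6, 3), (7, 1), (9, 0), (10, 1)])
v11: WRITE d=9  (d history now [(4, 8), (5, 5), (11, 9)])
v12: WRITE d=8  (d history now [(4, 8), (5, 5), (11, 9), (12, 8)])
v13: WRITE a=11  (a history now [(3, 10), (8, 7), (13, 11)])
READ a @v1: history=[(3, 10), (8, 7), (13, 11)] -> no version <= 1 -> NONE
v14: WRITE a=4  (a history now [(3, 10), (8, 7), (13, 11), (14, 4)])
v15: WRITE a=4  (a history now [(3, 10), (8, 7), (13, 11), (14, 4), (15, 4)])
v16: WRITE a=8  (a history now [(3, 10), (8, 7), (13, 11), (14, 4), (15, 4), (16, 8)])
READ d @v10: history=[(4, 8), (5, 5), (11, 9), (12, 8)] -> pick v5 -> 5
v17: WRITE c=8  (c history now [(1, 6), (2, 2), (17, 8)])
v18: WRITE a=7  (a history now [(3, 10), (8, 7), (13, 11), (14, 4), (15, 4), (16, 8), (18, 7)])
v19: WRITE b=0  (b history now [(6, 3), (7, 1), (9, 0), (10, 1), (19, 0)])
v20: WRITE d=6  (d history now [(4, 8), (5, 5), (11, 9), (12, 8), (20, 6)])
v21: WRITE a=10  (a history now [(3, 10), (8, 7), (13, 11), (14, 4), (15, 4), (16, 8), (18, 7), (21, 10)])
v22: WRITE c=3  (c history now [(1, 6), (2, 2), (17, 8), (22, 3)])
v23: WRITE b=0  (b history now [(6, 3), (7, 1), (9, 0), (10, 1), (19, 0), (23, 0)])
v24: WRITE b=7  (b history now [(6, 3), (7, 1), (9, 0), (10, 1), (19, 0), (23, 0), (24, 7)])
v25: WRITE b=4  (b history now [(6, 3), (7, 1), (9, 0), (10, 1), (19, 0), (23, 0), (24, 7), (25, 4)])
v26: WRITE a=10  (a history now [(3, 10), (8, 7), (13, 11), (14, 4), (15, 4), (16, 8), (18, 7), (21, 10), (26, 10)])
v27: WRITE c=11  (c history now [(1, 6), (2, 2), (17, 8), (22, 3), (27, 11)])
v28: WRITE a=7  (a history now [(3, 10), (8, 7), (13, 11), (14, 4), (15, 4), (16, 8), (18, 7), (21, 10), (26, 10), (28, 7)])
Read results in order: ['NONE', 'NONE', 'NONE', '5']
NONE count = 3

Answer: 3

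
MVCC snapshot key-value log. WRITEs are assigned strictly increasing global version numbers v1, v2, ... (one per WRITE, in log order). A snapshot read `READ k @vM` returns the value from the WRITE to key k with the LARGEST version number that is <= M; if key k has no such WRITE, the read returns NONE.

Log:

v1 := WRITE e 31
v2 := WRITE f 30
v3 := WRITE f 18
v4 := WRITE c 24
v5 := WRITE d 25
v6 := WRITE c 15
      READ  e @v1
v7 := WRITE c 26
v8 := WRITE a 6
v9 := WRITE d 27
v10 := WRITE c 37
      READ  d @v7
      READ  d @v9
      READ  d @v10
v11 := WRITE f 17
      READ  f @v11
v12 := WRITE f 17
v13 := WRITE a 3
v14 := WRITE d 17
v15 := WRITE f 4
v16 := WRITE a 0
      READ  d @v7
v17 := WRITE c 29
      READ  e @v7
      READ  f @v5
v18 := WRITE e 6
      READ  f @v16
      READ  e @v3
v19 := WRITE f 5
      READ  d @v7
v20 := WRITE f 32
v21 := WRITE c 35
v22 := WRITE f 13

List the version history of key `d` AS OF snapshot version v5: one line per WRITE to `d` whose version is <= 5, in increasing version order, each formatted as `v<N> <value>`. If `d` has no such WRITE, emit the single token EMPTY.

Scan writes for key=d with version <= 5:
  v1 WRITE e 31 -> skip
  v2 WRITE f 30 -> skip
  v3 WRITE f 18 -> skip
  v4 WRITE c 24 -> skip
  v5 WRITE d 25 -> keep
  v6 WRITE c 15 -> skip
  v7 WRITE c 26 -> skip
  v8 WRITE a 6 -> skip
  v9 WRITE d 27 -> drop (> snap)
  v10 WRITE c 37 -> skip
  v11 WRITE f 17 -> skip
  v12 WRITE f 17 -> skip
  v13 WRITE a 3 -> skip
  v14 WRITE d 17 -> drop (> snap)
  v15 WRITE f 4 -> skip
  v16 WRITE a 0 -> skip
  v17 WRITE c 29 -> skip
  v18 WRITE e 6 -> skip
  v19 WRITE f 5 -> skip
  v20 WRITE f 32 -> skip
  v21 WRITE c 35 -> skip
  v22 WRITE f 13 -> skip
Collected: [(5, 25)]

Answer: v5 25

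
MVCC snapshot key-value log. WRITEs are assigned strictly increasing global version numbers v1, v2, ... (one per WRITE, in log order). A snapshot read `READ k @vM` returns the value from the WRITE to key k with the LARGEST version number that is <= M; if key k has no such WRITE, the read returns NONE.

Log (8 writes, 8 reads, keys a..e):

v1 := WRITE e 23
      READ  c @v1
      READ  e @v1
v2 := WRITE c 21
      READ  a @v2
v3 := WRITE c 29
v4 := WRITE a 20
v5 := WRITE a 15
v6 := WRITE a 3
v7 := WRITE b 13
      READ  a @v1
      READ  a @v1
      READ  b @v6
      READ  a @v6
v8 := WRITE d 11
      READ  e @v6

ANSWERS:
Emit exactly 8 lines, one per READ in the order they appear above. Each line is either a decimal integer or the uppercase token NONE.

Answer: NONE
23
NONE
NONE
NONE
NONE
3
23

Derivation:
v1: WRITE e=23  (e history now [(1, 23)])
READ c @v1: history=[] -> no version <= 1 -> NONE
READ e @v1: history=[(1, 23)] -> pick v1 -> 23
v2: WRITE c=21  (c history now [(2, 21)])
READ a @v2: history=[] -> no version <= 2 -> NONE
v3: WRITE c=29  (c history now [(2, 21), (3, 29)])
v4: WRITE a=20  (a history now [(4, 20)])
v5: WRITE a=15  (a history now [(4, 20), (5, 15)])
v6: WRITE a=3  (a history now [(4, 20), (5, 15), (6, 3)])
v7: WRITE b=13  (b history now [(7, 13)])
READ a @v1: history=[(4, 20), (5, 15), (6, 3)] -> no version <= 1 -> NONE
READ a @v1: history=[(4, 20), (5, 15), (6, 3)] -> no version <= 1 -> NONE
READ b @v6: history=[(7, 13)] -> no version <= 6 -> NONE
READ a @v6: history=[(4, 20), (5, 15), (6, 3)] -> pick v6 -> 3
v8: WRITE d=11  (d history now [(8, 11)])
READ e @v6: history=[(1, 23)] -> pick v1 -> 23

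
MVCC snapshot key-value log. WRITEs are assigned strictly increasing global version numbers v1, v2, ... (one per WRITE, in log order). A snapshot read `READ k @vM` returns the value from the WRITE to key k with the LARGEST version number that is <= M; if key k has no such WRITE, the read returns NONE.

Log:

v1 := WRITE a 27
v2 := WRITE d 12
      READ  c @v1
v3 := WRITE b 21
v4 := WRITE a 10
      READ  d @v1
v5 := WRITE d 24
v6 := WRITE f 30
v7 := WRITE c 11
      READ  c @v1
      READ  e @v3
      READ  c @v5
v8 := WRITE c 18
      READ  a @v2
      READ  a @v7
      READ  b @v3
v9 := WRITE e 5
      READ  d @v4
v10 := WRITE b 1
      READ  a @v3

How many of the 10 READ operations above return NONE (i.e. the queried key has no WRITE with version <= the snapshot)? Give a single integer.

Answer: 5

Derivation:
v1: WRITE a=27  (a history now [(1, 27)])
v2: WRITE d=12  (d history now [(2, 12)])
READ c @v1: history=[] -> no version <= 1 -> NONE
v3: WRITE b=21  (b history now [(3, 21)])
v4: WRITE a=10  (a history now [(1, 27), (4, 10)])
READ d @v1: history=[(2, 12)] -> no version <= 1 -> NONE
v5: WRITE d=24  (d history now [(2, 12), (5, 24)])
v6: WRITE f=30  (f history now [(6, 30)])
v7: WRITE c=11  (c history now [(7, 11)])
READ c @v1: history=[(7, 11)] -> no version <= 1 -> NONE
READ e @v3: history=[] -> no version <= 3 -> NONE
READ c @v5: history=[(7, 11)] -> no version <= 5 -> NONE
v8: WRITE c=18  (c history now [(7, 11), (8, 18)])
READ a @v2: history=[(1, 27), (4, 10)] -> pick v1 -> 27
READ a @v7: history=[(1, 27), (4, 10)] -> pick v4 -> 10
READ b @v3: history=[(3, 21)] -> pick v3 -> 21
v9: WRITE e=5  (e history now [(9, 5)])
READ d @v4: history=[(2, 12), (5, 24)] -> pick v2 -> 12
v10: WRITE b=1  (b history now [(3, 21), (10, 1)])
READ a @v3: history=[(1, 27), (4, 10)] -> pick v1 -> 27
Read results in order: ['NONE', 'NONE', 'NONE', 'NONE', 'NONE', '27', '10', '21', '12', '27']
NONE count = 5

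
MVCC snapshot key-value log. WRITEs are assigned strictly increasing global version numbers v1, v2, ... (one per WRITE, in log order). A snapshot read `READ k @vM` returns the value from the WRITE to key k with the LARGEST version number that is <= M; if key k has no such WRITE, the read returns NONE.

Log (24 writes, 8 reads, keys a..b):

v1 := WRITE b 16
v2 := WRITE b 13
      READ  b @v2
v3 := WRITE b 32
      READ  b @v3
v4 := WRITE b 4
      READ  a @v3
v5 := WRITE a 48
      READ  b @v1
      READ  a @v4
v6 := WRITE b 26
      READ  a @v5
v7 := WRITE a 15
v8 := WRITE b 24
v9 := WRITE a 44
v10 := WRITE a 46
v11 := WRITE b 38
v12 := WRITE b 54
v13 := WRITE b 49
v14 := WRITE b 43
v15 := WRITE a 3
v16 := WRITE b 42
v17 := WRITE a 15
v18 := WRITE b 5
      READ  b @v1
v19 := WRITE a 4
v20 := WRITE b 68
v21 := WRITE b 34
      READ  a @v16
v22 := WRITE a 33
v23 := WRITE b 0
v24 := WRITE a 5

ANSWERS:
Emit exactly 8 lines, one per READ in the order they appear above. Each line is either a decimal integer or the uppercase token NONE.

Answer: 13
32
NONE
16
NONE
48
16
3

Derivation:
v1: WRITE b=16  (b history now [(1, 16)])
v2: WRITE b=13  (b history now [(1, 16), (2, 13)])
READ b @v2: history=[(1, 16), (2, 13)] -> pick v2 -> 13
v3: WRITE b=32  (b history now [(1, 16), (2, 13), (3, 32)])
READ b @v3: history=[(1, 16), (2, 13), (3, 32)] -> pick v3 -> 32
v4: WRITE b=4  (b history now [(1, 16), (2, 13), (3, 32), (4, 4)])
READ a @v3: history=[] -> no version <= 3 -> NONE
v5: WRITE a=48  (a history now [(5, 48)])
READ b @v1: history=[(1, 16), (2, 13), (3, 32), (4, 4)] -> pick v1 -> 16
READ a @v4: history=[(5, 48)] -> no version <= 4 -> NONE
v6: WRITE b=26  (b history now [(1, 16), (2, 13), (3, 32), (4, 4), (6, 26)])
READ a @v5: history=[(5, 48)] -> pick v5 -> 48
v7: WRITE a=15  (a history now [(5, 48), (7, 15)])
v8: WRITE b=24  (b history now [(1, 16), (2, 13), (3, 32), (4, 4), (6, 26), (8, 24)])
v9: WRITE a=44  (a history now [(5, 48), (7, 15), (9, 44)])
v10: WRITE a=46  (a history now [(5, 48), (7, 15), (9, 44), (10, 46)])
v11: WRITE b=38  (b history now [(1, 16), (2, 13), (3, 32), (4, 4), (6, 26), (8, 24), (11, 38)])
v12: WRITE b=54  (b history now [(1, 16), (2, 13), (3, 32), (4, 4), (6, 26), (8, 24), (11, 38), (12, 54)])
v13: WRITE b=49  (b history now [(1, 16), (2, 13), (3, 32), (4, 4), (6, 26), (8, 24), (11, 38), (12, 54), (13, 49)])
v14: WRITE b=43  (b history now [(1, 16), (2, 13), (3, 32), (4, 4), (6, 26), (8, 24), (11, 38), (12, 54), (13, 49), (14, 43)])
v15: WRITE a=3  (a history now [(5, 48), (7, 15), (9, 44), (10, 46), (15, 3)])
v16: WRITE b=42  (b history now [(1, 16), (2, 13), (3, 32), (4, 4), (6, 26), (8, 24), (11, 38), (12, 54), (13, 49), (14, 43), (16, 42)])
v17: WRITE a=15  (a history now [(5, 48), (7, 15), (9, 44), (10, 46), (15, 3), (17, 15)])
v18: WRITE b=5  (b history now [(1, 16), (2, 13), (3, 32), (4, 4), (6, 26), (8, 24), (11, 38), (12, 54), (13, 49), (14, 43), (16, 42), (18, 5)])
READ b @v1: history=[(1, 16), (2, 13), (3, 32), (4, 4), (6, 26), (8, 24), (11, 38), (12, 54), (13, 49), (14, 43), (16, 42), (18, 5)] -> pick v1 -> 16
v19: WRITE a=4  (a history now [(5, 48), (7, 15), (9, 44), (10, 46), (15, 3), (17, 15), (19, 4)])
v20: WRITE b=68  (b history now [(1, 16), (2, 13), (3, 32), (4, 4), (6, 26), (8, 24), (11, 38), (12, 54), (13, 49), (14, 43), (16, 42), (18, 5), (20, 68)])
v21: WRITE b=34  (b history now [(1, 16), (2, 13), (3, 32), (4, 4), (6, 26), (8, 24), (11, 38), (12, 54), (13, 49), (14, 43), (16, 42), (18, 5), (20, 68), (21, 34)])
READ a @v16: history=[(5, 48), (7, 15), (9, 44), (10, 46), (15, 3), (17, 15), (19, 4)] -> pick v15 -> 3
v22: WRITE a=33  (a history now [(5, 48), (7, 15), (9, 44), (10, 46), (15, 3), (17, 15), (19, 4), (22, 33)])
v23: WRITE b=0  (b history now [(1, 16), (2, 13), (3, 32), (4, 4), (6, 26), (8, 24), (11, 38), (12, 54), (13, 49), (14, 43), (16, 42), (18, 5), (20, 68), (21, 34), (23, 0)])
v24: WRITE a=5  (a history now [(5, 48), (7, 15), (9, 44), (10, 46), (15, 3), (17, 15), (19, 4), (22, 33), (24, 5)])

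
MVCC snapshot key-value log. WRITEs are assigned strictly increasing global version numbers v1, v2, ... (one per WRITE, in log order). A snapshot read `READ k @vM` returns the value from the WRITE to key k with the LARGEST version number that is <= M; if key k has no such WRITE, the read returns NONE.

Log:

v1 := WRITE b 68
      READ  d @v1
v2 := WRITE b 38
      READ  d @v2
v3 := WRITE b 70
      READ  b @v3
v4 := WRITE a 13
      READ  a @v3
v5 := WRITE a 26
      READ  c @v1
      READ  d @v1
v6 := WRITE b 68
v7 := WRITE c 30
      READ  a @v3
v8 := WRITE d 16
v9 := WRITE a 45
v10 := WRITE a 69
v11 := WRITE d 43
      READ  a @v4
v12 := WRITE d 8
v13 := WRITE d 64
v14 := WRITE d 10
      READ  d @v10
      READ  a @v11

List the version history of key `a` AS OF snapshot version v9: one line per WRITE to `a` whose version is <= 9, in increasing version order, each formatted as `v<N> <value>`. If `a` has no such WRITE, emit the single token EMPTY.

Answer: v4 13
v5 26
v9 45

Derivation:
Scan writes for key=a with version <= 9:
  v1 WRITE b 68 -> skip
  v2 WRITE b 38 -> skip
  v3 WRITE b 70 -> skip
  v4 WRITE a 13 -> keep
  v5 WRITE a 26 -> keep
  v6 WRITE b 68 -> skip
  v7 WRITE c 30 -> skip
  v8 WRITE d 16 -> skip
  v9 WRITE a 45 -> keep
  v10 WRITE a 69 -> drop (> snap)
  v11 WRITE d 43 -> skip
  v12 WRITE d 8 -> skip
  v13 WRITE d 64 -> skip
  v14 WRITE d 10 -> skip
Collected: [(4, 13), (5, 26), (9, 45)]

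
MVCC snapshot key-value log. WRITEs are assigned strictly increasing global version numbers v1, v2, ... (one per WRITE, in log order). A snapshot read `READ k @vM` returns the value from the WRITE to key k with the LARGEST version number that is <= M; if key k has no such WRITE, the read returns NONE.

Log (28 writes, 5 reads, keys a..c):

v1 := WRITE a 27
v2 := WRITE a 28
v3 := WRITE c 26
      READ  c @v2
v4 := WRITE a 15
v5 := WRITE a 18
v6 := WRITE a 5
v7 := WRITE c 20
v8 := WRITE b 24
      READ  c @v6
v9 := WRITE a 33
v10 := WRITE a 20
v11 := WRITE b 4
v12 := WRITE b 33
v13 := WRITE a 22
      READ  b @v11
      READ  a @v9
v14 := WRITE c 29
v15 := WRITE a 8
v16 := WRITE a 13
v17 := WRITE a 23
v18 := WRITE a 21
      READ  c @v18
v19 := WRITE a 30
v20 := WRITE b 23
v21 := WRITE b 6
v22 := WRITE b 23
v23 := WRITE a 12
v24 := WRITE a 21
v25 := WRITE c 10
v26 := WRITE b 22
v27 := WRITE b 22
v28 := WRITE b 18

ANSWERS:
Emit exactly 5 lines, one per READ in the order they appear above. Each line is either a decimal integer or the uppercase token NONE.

v1: WRITE a=27  (a history now [(1, 27)])
v2: WRITE a=28  (a history now [(1, 27), (2, 28)])
v3: WRITE c=26  (c history now [(3, 26)])
READ c @v2: history=[(3, 26)] -> no version <= 2 -> NONE
v4: WRITE a=15  (a history now [(1, 27), (2, 28), (4, 15)])
v5: WRITE a=18  (a history now [(1, 27), (2, 28), (4, 15), (5, 18)])
v6: WRITE a=5  (a history now [(1, 27), (2, 28), (4, 15), (5, 18), (6, 5)])
v7: WRITE c=20  (c history now [(3, 26), (7, 20)])
v8: WRITE b=24  (b history now [(8, 24)])
READ c @v6: history=[(3, 26), (7, 20)] -> pick v3 -> 26
v9: WRITE a=33  (a history now [(1, 27), (2, 28), (4, 15), (5, 18), (6, 5), (9, 33)])
v10: WRITE a=20  (a history now [(1, 27), (2, 28), (4, 15), (5, 18), (6, 5), (9, 33), (10, 20)])
v11: WRITE b=4  (b history now [(8, 24), (11, 4)])
v12: WRITE b=33  (b history now [(8, 24), (11, 4), (12, 33)])
v13: WRITE a=22  (a history now [(1, 27), (2, 28), (4, 15), (5, 18), (6, 5), (9, 33), (10, 20), (13, 22)])
READ b @v11: history=[(8, 24), (11, 4), (12, 33)] -> pick v11 -> 4
READ a @v9: history=[(1, 27), (2, 28), (4, 15), (5, 18), (6, 5), (9, 33), (10, 20), (13, 22)] -> pick v9 -> 33
v14: WRITE c=29  (c history now [(3, 26), (7, 20), (14, 29)])
v15: WRITE a=8  (a history now [(1, 27), (2, 28), (4, 15), (5, 18), (6, 5), (9, 33), (10, 20), (13, 22), (15, 8)])
v16: WRITE a=13  (a history now [(1, 27), (2, 28), (4, 15), (5, 18), (6, 5), (9, 33), (10, 20), (13, 22), (15, 8), (16, 13)])
v17: WRITE a=23  (a history now [(1, 27), (2, 28), (4, 15), (5, 18), (6, 5), (9, 33), (10, 20), (13, 22), (15, 8), (16, 13), (17, 23)])
v18: WRITE a=21  (a history now [(1, 27), (2, 28), (4, 15), (5, 18), (6, 5), (9, 33), (10, 20), (13, 22), (15, 8), (16, 13), (17, 23), (18, 21)])
READ c @v18: history=[(3, 26), (7, 20), (14, 29)] -> pick v14 -> 29
v19: WRITE a=30  (a history now [(1, 27), (2, 28), (4, 15), (5, 18), (6, 5), (9, 33), (10, 20), (13, 22), (15, 8), (16, 13), (17, 23), (18, 21), (19, 30)])
v20: WRITE b=23  (b history now [(8, 24), (11, 4), (12, 33), (20, 23)])
v21: WRITE b=6  (b history now [(8, 24), (11, 4), (12, 33), (20, 23), (21, 6)])
v22: WRITE b=23  (b history now [(8, 24), (11, 4), (12, 33), (20, 23), (21, 6), (22, 23)])
v23: WRITE a=12  (a history now [(1, 27), (2, 28), (4, 15), (5, 18), (6, 5), (9, 33), (10, 20), (13, 22), (15, 8), (16, 13), (17, 23), (18, 21), (19, 30), (23, 12)])
v24: WRITE a=21  (a history now [(1, 27), (2, 28), (4, 15), (5, 18), (6, 5), (9, 33), (10, 20), (13, 22), (15, 8), (16, 13), (17, 23), (18, 21), (19, 30), (23, 12), (24, 21)])
v25: WRITE c=10  (c history now [(3, 26), (7, 20), (14, 29), (25, 10)])
v26: WRITE b=22  (b history now [(8, 24), (11, 4), (12, 33), (20, 23), (21, 6), (22, 23), (26, 22)])
v27: WRITE b=22  (b history now [(8, 24), (11, 4), (12, 33), (20, 23), (21, 6), (22, 23), (26, 22), (27, 22)])
v28: WRITE b=18  (b history now [(8, 24), (11, 4), (12, 33), (20, 23), (21, 6), (22, 23), (26, 22), (27, 22), (28, 18)])

Answer: NONE
26
4
33
29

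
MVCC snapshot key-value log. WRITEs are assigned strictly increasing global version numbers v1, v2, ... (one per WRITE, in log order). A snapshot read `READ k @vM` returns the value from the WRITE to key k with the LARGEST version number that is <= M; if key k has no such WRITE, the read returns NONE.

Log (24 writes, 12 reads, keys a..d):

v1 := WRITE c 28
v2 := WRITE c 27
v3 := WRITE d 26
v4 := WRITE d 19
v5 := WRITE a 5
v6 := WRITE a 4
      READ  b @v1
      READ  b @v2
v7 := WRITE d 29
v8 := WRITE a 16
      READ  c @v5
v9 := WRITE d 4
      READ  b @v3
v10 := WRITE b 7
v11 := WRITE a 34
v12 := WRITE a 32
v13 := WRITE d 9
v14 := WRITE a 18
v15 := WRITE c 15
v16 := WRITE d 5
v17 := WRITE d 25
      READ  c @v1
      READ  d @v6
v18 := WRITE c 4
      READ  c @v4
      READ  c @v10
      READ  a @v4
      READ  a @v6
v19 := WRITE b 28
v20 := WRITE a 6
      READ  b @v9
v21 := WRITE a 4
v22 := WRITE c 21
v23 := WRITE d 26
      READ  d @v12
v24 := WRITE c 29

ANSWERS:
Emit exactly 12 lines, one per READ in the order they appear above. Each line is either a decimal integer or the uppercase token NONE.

v1: WRITE c=28  (c history now [(1, 28)])
v2: WRITE c=27  (c history now [(1, 28), (2, 27)])
v3: WRITE d=26  (d history now [(3, 26)])
v4: WRITE d=19  (d history now [(3, 26), (4, 19)])
v5: WRITE a=5  (a history now [(5, 5)])
v6: WRITE a=4  (a history now [(5, 5), (6, 4)])
READ b @v1: history=[] -> no version <= 1 -> NONE
READ b @v2: history=[] -> no version <= 2 -> NONE
v7: WRITE d=29  (d history now [(3, 26), (4, 19), (7, 29)])
v8: WRITE a=16  (a history now [(5, 5), (6, 4), (8, 16)])
READ c @v5: history=[(1, 28), (2, 27)] -> pick v2 -> 27
v9: WRITE d=4  (d history now [(3, 26), (4, 19), (7, 29), (9, 4)])
READ b @v3: history=[] -> no version <= 3 -> NONE
v10: WRITE b=7  (b history now [(10, 7)])
v11: WRITE a=34  (a history now [(5, 5), (6, 4), (8, 16), (11, 34)])
v12: WRITE a=32  (a history now [(5, 5), (6, 4), (8, 16), (11, 34), (12, 32)])
v13: WRITE d=9  (d history now [(3, 26), (4, 19), (7, 29), (9, 4), (13, 9)])
v14: WRITE a=18  (a history now [(5, 5), (6, 4), (8, 16), (11, 34), (12, 32), (14, 18)])
v15: WRITE c=15  (c history now [(1, 28), (2, 27), (15, 15)])
v16: WRITE d=5  (d history now [(3, 26), (4, 19), (7, 29), (9, 4), (13, 9), (16, 5)])
v17: WRITE d=25  (d history now [(3, 26), (4, 19), (7, 29), (9, 4), (13, 9), (16, 5), (17, 25)])
READ c @v1: history=[(1, 28), (2, 27), (15, 15)] -> pick v1 -> 28
READ d @v6: history=[(3, 26), (4, 19), (7, 29), (9, 4), (13, 9), (16, 5), (17, 25)] -> pick v4 -> 19
v18: WRITE c=4  (c history now [(1, 28), (2, 27), (15, 15), (18, 4)])
READ c @v4: history=[(1, 28), (2, 27), (15, 15), (18, 4)] -> pick v2 -> 27
READ c @v10: history=[(1, 28), (2, 27), (15, 15), (18, 4)] -> pick v2 -> 27
READ a @v4: history=[(5, 5), (6, 4), (8, 16), (11, 34), (12, 32), (14, 18)] -> no version <= 4 -> NONE
READ a @v6: history=[(5, 5), (6, 4), (8, 16), (11, 34), (12, 32), (14, 18)] -> pick v6 -> 4
v19: WRITE b=28  (b history now [(10, 7), (19, 28)])
v20: WRITE a=6  (a history now [(5, 5), (6, 4), (8, 16), (11, 34), (12, 32), (14, 18), (20, 6)])
READ b @v9: history=[(10, 7), (19, 28)] -> no version <= 9 -> NONE
v21: WRITE a=4  (a history now [(5, 5), (6, 4), (8, 16), (11, 34), (12, 32), (14, 18), (20, 6), (21, 4)])
v22: WRITE c=21  (c history now [(1, 28), (2, 27), (15, 15), (18, 4), (22, 21)])
v23: WRITE d=26  (d history now [(3, 26), (4, 19), (7, 29), (9, 4), (13, 9), (16, 5), (17, 25), (23, 26)])
READ d @v12: history=[(3, 26), (4, 19), (7, 29), (9, 4), (13, 9), (16, 5), (17, 25), (23, 26)] -> pick v9 -> 4
v24: WRITE c=29  (c history now [(1, 28), (2, 27), (15, 15), (18, 4), (22, 21), (24, 29)])

Answer: NONE
NONE
27
NONE
28
19
27
27
NONE
4
NONE
4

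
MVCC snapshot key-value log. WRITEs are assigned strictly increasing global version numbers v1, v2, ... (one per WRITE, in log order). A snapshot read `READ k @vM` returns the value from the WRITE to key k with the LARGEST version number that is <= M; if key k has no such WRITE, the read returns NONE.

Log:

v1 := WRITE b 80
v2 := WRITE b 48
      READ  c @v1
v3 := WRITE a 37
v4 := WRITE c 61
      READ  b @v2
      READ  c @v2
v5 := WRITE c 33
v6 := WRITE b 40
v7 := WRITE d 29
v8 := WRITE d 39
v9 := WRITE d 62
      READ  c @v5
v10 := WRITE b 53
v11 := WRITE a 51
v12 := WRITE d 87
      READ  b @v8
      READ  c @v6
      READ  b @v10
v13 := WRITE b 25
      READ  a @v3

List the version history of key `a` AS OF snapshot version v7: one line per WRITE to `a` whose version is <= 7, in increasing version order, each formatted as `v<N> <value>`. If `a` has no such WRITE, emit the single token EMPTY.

Answer: v3 37

Derivation:
Scan writes for key=a with version <= 7:
  v1 WRITE b 80 -> skip
  v2 WRITE b 48 -> skip
  v3 WRITE a 37 -> keep
  v4 WRITE c 61 -> skip
  v5 WRITE c 33 -> skip
  v6 WRITE b 40 -> skip
  v7 WRITE d 29 -> skip
  v8 WRITE d 39 -> skip
  v9 WRITE d 62 -> skip
  v10 WRITE b 53 -> skip
  v11 WRITE a 51 -> drop (> snap)
  v12 WRITE d 87 -> skip
  v13 WRITE b 25 -> skip
Collected: [(3, 37)]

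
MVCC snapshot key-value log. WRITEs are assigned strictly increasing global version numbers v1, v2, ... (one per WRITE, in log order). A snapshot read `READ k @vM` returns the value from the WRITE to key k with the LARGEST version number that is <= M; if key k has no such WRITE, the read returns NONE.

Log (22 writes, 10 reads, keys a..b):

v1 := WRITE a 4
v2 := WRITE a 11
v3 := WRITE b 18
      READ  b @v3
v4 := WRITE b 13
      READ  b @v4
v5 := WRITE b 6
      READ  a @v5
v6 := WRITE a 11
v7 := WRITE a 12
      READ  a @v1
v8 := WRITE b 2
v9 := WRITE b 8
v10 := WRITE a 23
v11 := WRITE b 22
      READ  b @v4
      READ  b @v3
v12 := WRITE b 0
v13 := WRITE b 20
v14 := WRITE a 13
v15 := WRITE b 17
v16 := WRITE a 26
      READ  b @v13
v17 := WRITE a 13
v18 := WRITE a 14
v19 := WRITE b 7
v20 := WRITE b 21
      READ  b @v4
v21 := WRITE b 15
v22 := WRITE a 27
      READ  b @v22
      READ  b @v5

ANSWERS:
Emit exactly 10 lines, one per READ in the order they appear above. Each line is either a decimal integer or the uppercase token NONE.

Answer: 18
13
11
4
13
18
20
13
15
6

Derivation:
v1: WRITE a=4  (a history now [(1, 4)])
v2: WRITE a=11  (a history now [(1, 4), (2, 11)])
v3: WRITE b=18  (b history now [(3, 18)])
READ b @v3: history=[(3, 18)] -> pick v3 -> 18
v4: WRITE b=13  (b history now [(3, 18), (4, 13)])
READ b @v4: history=[(3, 18), (4, 13)] -> pick v4 -> 13
v5: WRITE b=6  (b history now [(3, 18), (4, 13), (5, 6)])
READ a @v5: history=[(1, 4), (2, 11)] -> pick v2 -> 11
v6: WRITE a=11  (a history now [(1, 4), (2, 11), (6, 11)])
v7: WRITE a=12  (a history now [(1, 4), (2, 11), (6, 11), (7, 12)])
READ a @v1: history=[(1, 4), (2, 11), (6, 11), (7, 12)] -> pick v1 -> 4
v8: WRITE b=2  (b history now [(3, 18), (4, 13), (5, 6), (8, 2)])
v9: WRITE b=8  (b history now [(3, 18), (4, 13), (5, 6), (8, 2), (9, 8)])
v10: WRITE a=23  (a history now [(1, 4), (2, 11), (6, 11), (7, 12), (10, 23)])
v11: WRITE b=22  (b history now [(3, 18), (4, 13), (5, 6), (8, 2), (9, 8), (11, 22)])
READ b @v4: history=[(3, 18), (4, 13), (5, 6), (8, 2), (9, 8), (11, 22)] -> pick v4 -> 13
READ b @v3: history=[(3, 18), (4, 13), (5, 6), (8, 2), (9, 8), (11, 22)] -> pick v3 -> 18
v12: WRITE b=0  (b history now [(3, 18), (4, 13), (5, 6), (8, 2), (9, 8), (11, 22), (12, 0)])
v13: WRITE b=20  (b history now [(3, 18), (4, 13), (5, 6), (8, 2), (9, 8), (11, 22), (12, 0), (13, 20)])
v14: WRITE a=13  (a history now [(1, 4), (2, 11), (6, 11), (7, 12), (10, 23), (14, 13)])
v15: WRITE b=17  (b history now [(3, 18), (4, 13), (5, 6), (8, 2), (9, 8), (11, 22), (12, 0), (13, 20), (15, 17)])
v16: WRITE a=26  (a history now [(1, 4), (2, 11), (6, 11), (7, 12), (10, 23), (14, 13), (16, 26)])
READ b @v13: history=[(3, 18), (4, 13), (5, 6), (8, 2), (9, 8), (11, 22), (12, 0), (13, 20), (15, 17)] -> pick v13 -> 20
v17: WRITE a=13  (a history now [(1, 4), (2, 11), (6, 11), (7, 12), (10, 23), (14, 13), (16, 26), (17, 13)])
v18: WRITE a=14  (a history now [(1, 4), (2, 11), (6, 11), (7, 12), (10, 23), (14, 13), (16, 26), (17, 13), (18, 14)])
v19: WRITE b=7  (b history now [(3, 18), (4, 13), (5, 6), (8, 2), (9, 8), (11, 22), (12, 0), (13, 20), (15, 17), (19, 7)])
v20: WRITE b=21  (b history now [(3, 18), (4, 13), (5, 6), (8, 2), (9, 8), (11, 22), (12, 0), (13, 20), (15, 17), (19, 7), (20, 21)])
READ b @v4: history=[(3, 18), (4, 13), (5, 6), (8, 2), (9, 8), (11, 22), (12, 0), (13, 20), (15, 17), (19, 7), (20, 21)] -> pick v4 -> 13
v21: WRITE b=15  (b history now [(3, 18), (4, 13), (5, 6), (8, 2), (9, 8), (11, 22), (12, 0), (13, 20), (15, 17), (19, 7), (20, 21), (21, 15)])
v22: WRITE a=27  (a history now [(1, 4), (2, 11), (6, 11), (7, 12), (10, 23), (14, 13), (16, 26), (17, 13), (18, 14), (22, 27)])
READ b @v22: history=[(3, 18), (4, 13), (5, 6), (8, 2), (9, 8), (11, 22), (12, 0), (13, 20), (15, 17), (19, 7), (20, 21), (21, 15)] -> pick v21 -> 15
READ b @v5: history=[(3, 18), (4, 13), (5, 6), (8, 2), (9, 8), (11, 22), (12, 0), (13, 20), (15, 17), (19, 7), (20, 21), (21, 15)] -> pick v5 -> 6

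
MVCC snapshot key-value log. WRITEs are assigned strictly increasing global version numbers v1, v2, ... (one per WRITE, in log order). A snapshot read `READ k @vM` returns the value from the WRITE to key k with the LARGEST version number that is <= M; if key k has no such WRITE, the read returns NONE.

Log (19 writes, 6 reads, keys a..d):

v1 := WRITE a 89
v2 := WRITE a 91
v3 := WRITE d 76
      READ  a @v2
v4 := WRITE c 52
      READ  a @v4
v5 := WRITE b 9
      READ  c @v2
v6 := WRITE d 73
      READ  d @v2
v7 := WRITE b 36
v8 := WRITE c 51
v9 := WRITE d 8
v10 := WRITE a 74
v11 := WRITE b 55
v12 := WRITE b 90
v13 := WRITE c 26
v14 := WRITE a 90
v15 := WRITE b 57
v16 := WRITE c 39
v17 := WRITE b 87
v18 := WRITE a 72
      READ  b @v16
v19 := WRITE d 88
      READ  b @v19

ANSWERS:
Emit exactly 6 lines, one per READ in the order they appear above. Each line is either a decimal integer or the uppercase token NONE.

v1: WRITE a=89  (a history now [(1, 89)])
v2: WRITE a=91  (a history now [(1, 89), (2, 91)])
v3: WRITE d=76  (d history now [(3, 76)])
READ a @v2: history=[(1, 89), (2, 91)] -> pick v2 -> 91
v4: WRITE c=52  (c history now [(4, 52)])
READ a @v4: history=[(1, 89), (2, 91)] -> pick v2 -> 91
v5: WRITE b=9  (b history now [(5, 9)])
READ c @v2: history=[(4, 52)] -> no version <= 2 -> NONE
v6: WRITE d=73  (d history now [(3, 76), (6, 73)])
READ d @v2: history=[(3, 76), (6, 73)] -> no version <= 2 -> NONE
v7: WRITE b=36  (b history now [(5, 9), (7, 36)])
v8: WRITE c=51  (c history now [(4, 52), (8, 51)])
v9: WRITE d=8  (d history now [(3, 76), (6, 73), (9, 8)])
v10: WRITE a=74  (a history now [(1, 89), (2, 91), (10, 74)])
v11: WRITE b=55  (b history now [(5, 9), (7, 36), (11, 55)])
v12: WRITE b=90  (b history now [(5, 9), (7, 36), (11, 55), (12, 90)])
v13: WRITE c=26  (c history now [(4, 52), (8, 51), (13, 26)])
v14: WRITE a=90  (a history now [(1, 89), (2, 91), (10, 74), (14, 90)])
v15: WRITE b=57  (b history now [(5, 9), (7, 36), (11, 55), (12, 90), (15, 57)])
v16: WRITE c=39  (c history now [(4, 52), (8, 51), (13, 26), (16, 39)])
v17: WRITE b=87  (b history now [(5, 9), (7, 36), (11, 55), (12, 90), (15, 57), (17, 87)])
v18: WRITE a=72  (a history now [(1, 89), (2, 91), (10, 74), (14, 90), (18, 72)])
READ b @v16: history=[(5, 9), (7, 36), (11, 55), (12, 90), (15, 57), (17, 87)] -> pick v15 -> 57
v19: WRITE d=88  (d history now [(3, 76), (6, 73), (9, 8), (19, 88)])
READ b @v19: history=[(5, 9), (7, 36), (11, 55), (12, 90), (15, 57), (17, 87)] -> pick v17 -> 87

Answer: 91
91
NONE
NONE
57
87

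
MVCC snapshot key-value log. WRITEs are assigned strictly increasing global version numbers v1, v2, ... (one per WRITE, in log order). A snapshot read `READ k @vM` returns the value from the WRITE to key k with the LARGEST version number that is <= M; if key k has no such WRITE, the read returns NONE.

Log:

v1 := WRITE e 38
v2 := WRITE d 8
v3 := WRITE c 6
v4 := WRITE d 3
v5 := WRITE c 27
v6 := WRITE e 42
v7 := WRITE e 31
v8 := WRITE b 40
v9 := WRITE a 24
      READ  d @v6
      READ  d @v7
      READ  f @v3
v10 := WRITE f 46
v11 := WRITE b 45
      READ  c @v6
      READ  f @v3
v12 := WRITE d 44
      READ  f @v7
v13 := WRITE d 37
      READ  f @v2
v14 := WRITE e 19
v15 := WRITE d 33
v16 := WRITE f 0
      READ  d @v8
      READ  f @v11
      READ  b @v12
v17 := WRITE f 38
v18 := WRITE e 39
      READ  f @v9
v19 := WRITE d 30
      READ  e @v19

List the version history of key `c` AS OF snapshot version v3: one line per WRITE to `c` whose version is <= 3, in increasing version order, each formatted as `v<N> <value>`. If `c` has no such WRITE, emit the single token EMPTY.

Scan writes for key=c with version <= 3:
  v1 WRITE e 38 -> skip
  v2 WRITE d 8 -> skip
  v3 WRITE c 6 -> keep
  v4 WRITE d 3 -> skip
  v5 WRITE c 27 -> drop (> snap)
  v6 WRITE e 42 -> skip
  v7 WRITE e 31 -> skip
  v8 WRITE b 40 -> skip
  v9 WRITE a 24 -> skip
  v10 WRITE f 46 -> skip
  v11 WRITE b 45 -> skip
  v12 WRITE d 44 -> skip
  v13 WRITE d 37 -> skip
  v14 WRITE e 19 -> skip
  v15 WRITE d 33 -> skip
  v16 WRITE f 0 -> skip
  v17 WRITE f 38 -> skip
  v18 WRITE e 39 -> skip
  v19 WRITE d 30 -> skip
Collected: [(3, 6)]

Answer: v3 6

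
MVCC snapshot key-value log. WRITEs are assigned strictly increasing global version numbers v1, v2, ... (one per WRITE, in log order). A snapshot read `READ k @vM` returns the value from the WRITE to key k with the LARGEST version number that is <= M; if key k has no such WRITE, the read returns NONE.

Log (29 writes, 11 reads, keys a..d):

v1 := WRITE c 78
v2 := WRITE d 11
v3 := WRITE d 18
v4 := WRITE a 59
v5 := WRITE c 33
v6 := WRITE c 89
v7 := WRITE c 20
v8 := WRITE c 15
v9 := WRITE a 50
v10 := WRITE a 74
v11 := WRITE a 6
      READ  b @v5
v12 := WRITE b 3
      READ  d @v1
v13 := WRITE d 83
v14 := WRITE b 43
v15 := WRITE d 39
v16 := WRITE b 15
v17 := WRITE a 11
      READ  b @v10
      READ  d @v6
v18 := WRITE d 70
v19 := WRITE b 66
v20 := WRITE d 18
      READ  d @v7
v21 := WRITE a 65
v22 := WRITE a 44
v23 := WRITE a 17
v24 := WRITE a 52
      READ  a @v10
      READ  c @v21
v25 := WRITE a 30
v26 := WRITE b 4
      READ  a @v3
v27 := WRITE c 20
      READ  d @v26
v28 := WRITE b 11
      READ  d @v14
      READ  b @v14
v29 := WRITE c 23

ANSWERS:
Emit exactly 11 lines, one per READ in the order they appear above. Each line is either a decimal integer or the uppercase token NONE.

Answer: NONE
NONE
NONE
18
18
74
15
NONE
18
83
43

Derivation:
v1: WRITE c=78  (c history now [(1, 78)])
v2: WRITE d=11  (d history now [(2, 11)])
v3: WRITE d=18  (d history now [(2, 11), (3, 18)])
v4: WRITE a=59  (a history now [(4, 59)])
v5: WRITE c=33  (c history now [(1, 78), (5, 33)])
v6: WRITE c=89  (c history now [(1, 78), (5, 33), (6, 89)])
v7: WRITE c=20  (c history now [(1, 78), (5, 33), (6, 89), (7, 20)])
v8: WRITE c=15  (c history now [(1, 78), (5, 33), (6, 89), (7, 20), (8, 15)])
v9: WRITE a=50  (a history now [(4, 59), (9, 50)])
v10: WRITE a=74  (a history now [(4, 59), (9, 50), (10, 74)])
v11: WRITE a=6  (a history now [(4, 59), (9, 50), (10, 74), (11, 6)])
READ b @v5: history=[] -> no version <= 5 -> NONE
v12: WRITE b=3  (b history now [(12, 3)])
READ d @v1: history=[(2, 11), (3, 18)] -> no version <= 1 -> NONE
v13: WRITE d=83  (d history now [(2, 11), (3, 18), (13, 83)])
v14: WRITE b=43  (b history now [(12, 3), (14, 43)])
v15: WRITE d=39  (d history now [(2, 11), (3, 18), (13, 83), (15, 39)])
v16: WRITE b=15  (b history now [(12, 3), (14, 43), (16, 15)])
v17: WRITE a=11  (a history now [(4, 59), (9, 50), (10, 74), (11, 6), (17, 11)])
READ b @v10: history=[(12, 3), (14, 43), (16, 15)] -> no version <= 10 -> NONE
READ d @v6: history=[(2, 11), (3, 18), (13, 83), (15, 39)] -> pick v3 -> 18
v18: WRITE d=70  (d history now [(2, 11), (3, 18), (13, 83), (15, 39), (18, 70)])
v19: WRITE b=66  (b history now [(12, 3), (14, 43), (16, 15), (19, 66)])
v20: WRITE d=18  (d history now [(2, 11), (3, 18), (13, 83), (15, 39), (18, 70), (20, 18)])
READ d @v7: history=[(2, 11), (3, 18), (13, 83), (15, 39), (18, 70), (20, 18)] -> pick v3 -> 18
v21: WRITE a=65  (a history now [(4, 59), (9, 50), (10, 74), (11, 6), (17, 11), (21, 65)])
v22: WRITE a=44  (a history now [(4, 59), (9, 50), (10, 74), (11, 6), (17, 11), (21, 65), (22, 44)])
v23: WRITE a=17  (a history now [(4, 59), (9, 50), (10, 74), (11, 6), (17, 11), (21, 65), (22, 44), (23, 17)])
v24: WRITE a=52  (a history now [(4, 59), (9, 50), (10, 74), (11, 6), (17, 11), (21, 65), (22, 44), (23, 17), (24, 52)])
READ a @v10: history=[(4, 59), (9, 50), (10, 74), (11, 6), (17, 11), (21, 65), (22, 44), (23, 17), (24, 52)] -> pick v10 -> 74
READ c @v21: history=[(1, 78), (5, 33), (6, 89), (7, 20), (8, 15)] -> pick v8 -> 15
v25: WRITE a=30  (a history now [(4, 59), (9, 50), (10, 74), (11, 6), (17, 11), (21, 65), (22, 44), (23, 17), (24, 52), (25, 30)])
v26: WRITE b=4  (b history now [(12, 3), (14, 43), (16, 15), (19, 66), (26, 4)])
READ a @v3: history=[(4, 59), (9, 50), (10, 74), (11, 6), (17, 11), (21, 65), (22, 44), (23, 17), (24, 52), (25, 30)] -> no version <= 3 -> NONE
v27: WRITE c=20  (c history now [(1, 78), (5, 33), (6, 89), (7, 20), (8, 15), (27, 20)])
READ d @v26: history=[(2, 11), (3, 18), (13, 83), (15, 39), (18, 70), (20, 18)] -> pick v20 -> 18
v28: WRITE b=11  (b history now [(12, 3), (14, 43), (16, 15), (19, 66), (26, 4), (28, 11)])
READ d @v14: history=[(2, 11), (3, 18), (13, 83), (15, 39), (18, 70), (20, 18)] -> pick v13 -> 83
READ b @v14: history=[(12, 3), (14, 43), (16, 15), (19, 66), (26, 4), (28, 11)] -> pick v14 -> 43
v29: WRITE c=23  (c history now [(1, 78), (5, 33), (6, 89), (7, 20), (8, 15), (27, 20), (29, 23)])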